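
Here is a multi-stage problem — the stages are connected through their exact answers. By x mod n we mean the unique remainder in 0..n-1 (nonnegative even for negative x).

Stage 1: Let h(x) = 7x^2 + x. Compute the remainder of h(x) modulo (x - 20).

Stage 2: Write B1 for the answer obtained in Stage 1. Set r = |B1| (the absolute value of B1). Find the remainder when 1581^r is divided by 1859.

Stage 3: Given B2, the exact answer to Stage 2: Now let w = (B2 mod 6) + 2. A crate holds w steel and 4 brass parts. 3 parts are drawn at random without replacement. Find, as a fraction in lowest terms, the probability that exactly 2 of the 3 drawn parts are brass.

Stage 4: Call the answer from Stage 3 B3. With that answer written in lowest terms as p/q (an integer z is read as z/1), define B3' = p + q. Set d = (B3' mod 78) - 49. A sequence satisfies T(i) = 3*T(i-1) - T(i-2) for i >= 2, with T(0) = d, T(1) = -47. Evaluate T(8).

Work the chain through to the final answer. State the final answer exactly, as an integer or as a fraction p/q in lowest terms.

Stage 1: remainder = value at the root: 7*(20)^2 + 1*(20)^1 = (2800) + (20) = 2820; answer 2820
Stage 2: B1 = 2820; r = 2820; squarings mod 1859: 1581^1=1581, 1581^2=1065, 1581^4=235, 1581^8=1314, 1581^16=1444, 1581^32=1197, 1581^64=1379, 1581^128=1743, 1581^256=443, 1581^512=1054, 1581^1024=1093, 1581^2048=1171; 1581^2820 = 1581^4 * 1581^256 * 1581^512 * 1581^2048 = 1717 (mod 1859); answer 1717
Stage 3: B2 = 1717; w = 3; total draws C(7,3) = 35; favorable C(4,2)*C(3,1) = 18; P = 18/35; answer 18/35
Stage 4: B3 = 18/35; threaded value p + q = 53; d = 4; T(2) = 3*(-47) - 1*(4) = -145; iterating: T(2)=-145, T(3)=-388, T(4)=-1019, T(5)=-2669, T(6)=-6988, T(7)=-18295, T(8)=-47897; answer -47897

-47897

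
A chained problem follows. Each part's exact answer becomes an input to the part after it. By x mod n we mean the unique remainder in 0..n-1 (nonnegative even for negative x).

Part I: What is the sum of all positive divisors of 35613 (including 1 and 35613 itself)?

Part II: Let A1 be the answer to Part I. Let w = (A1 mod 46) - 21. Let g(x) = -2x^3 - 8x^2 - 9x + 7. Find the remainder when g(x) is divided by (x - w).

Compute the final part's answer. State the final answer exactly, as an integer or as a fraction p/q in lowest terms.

-12284

Part I: 35613 = 3^3 * 1319; sigma = (1 + 3 + 9 + 27) * (1 + 1319) = 40 * 1320 = 52800; answer 52800
Part II: A1 = 52800; w = 17; remainder = value at the root: -2*(17)^3 - 8*(17)^2 - 9*(17)^1 + 7 = (-9826) + (-2312) + (-153) + (7) = -12284; answer -12284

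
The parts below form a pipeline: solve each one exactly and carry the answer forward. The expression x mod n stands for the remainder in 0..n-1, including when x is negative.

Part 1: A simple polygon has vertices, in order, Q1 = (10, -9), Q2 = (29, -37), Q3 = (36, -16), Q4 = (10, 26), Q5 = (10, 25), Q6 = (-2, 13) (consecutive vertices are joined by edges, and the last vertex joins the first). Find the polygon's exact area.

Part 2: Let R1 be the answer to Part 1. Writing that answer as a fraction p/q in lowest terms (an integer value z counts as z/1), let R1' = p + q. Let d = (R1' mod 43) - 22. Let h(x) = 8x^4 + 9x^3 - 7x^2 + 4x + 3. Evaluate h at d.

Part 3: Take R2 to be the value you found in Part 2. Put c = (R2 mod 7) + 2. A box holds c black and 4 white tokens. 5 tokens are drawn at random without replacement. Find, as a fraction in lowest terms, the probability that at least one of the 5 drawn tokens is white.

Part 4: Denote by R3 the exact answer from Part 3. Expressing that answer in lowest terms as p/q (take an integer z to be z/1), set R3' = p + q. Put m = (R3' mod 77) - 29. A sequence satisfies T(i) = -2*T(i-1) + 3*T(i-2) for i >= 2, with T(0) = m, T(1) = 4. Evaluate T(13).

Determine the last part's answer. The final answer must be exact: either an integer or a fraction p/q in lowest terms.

Part 1: cross terms: (10*-37 - 29*-9)=-109, (29*-16 - 36*-37)=868, (36*26 - 10*-16)=1096, (10*25 - 10*26)=-10, (10*13 - -2*25)=180, (-2*-9 - 10*13)=-112; twice the area = |1913| = 1913; area = 1913/2; answer 1913/2
Part 2: R1 = 1913/2; threaded value p + q = 1915; d = 1; 8*(1)^4 + 9*(1)^3 - 7*(1)^2 + 4*(1)^1 + 3 = (8) + (9) + (-7) + (4) + (3) = 17; answer 17
Part 3: R2 = 17; c = 5; total draws C(9,5) = 126; complement C(5,5) = 1; favorable 126 - 1 = 125; P = 125/126; answer 125/126
Part 4: R3 = 125/126; threaded value p + q = 251; m = -9; T(2) = -2*(4) + 3*(-9) = -35; iterating: T(2)=-35, T(3)=82, T(4)=-269, T(5)=784, T(6)=-2375, T(7)=7102, T(8)=-21329, T(9)=63964, T(10)=-191915, T(11)=575722, T(12)=-1727189, T(13)=5181544; answer 5181544

5181544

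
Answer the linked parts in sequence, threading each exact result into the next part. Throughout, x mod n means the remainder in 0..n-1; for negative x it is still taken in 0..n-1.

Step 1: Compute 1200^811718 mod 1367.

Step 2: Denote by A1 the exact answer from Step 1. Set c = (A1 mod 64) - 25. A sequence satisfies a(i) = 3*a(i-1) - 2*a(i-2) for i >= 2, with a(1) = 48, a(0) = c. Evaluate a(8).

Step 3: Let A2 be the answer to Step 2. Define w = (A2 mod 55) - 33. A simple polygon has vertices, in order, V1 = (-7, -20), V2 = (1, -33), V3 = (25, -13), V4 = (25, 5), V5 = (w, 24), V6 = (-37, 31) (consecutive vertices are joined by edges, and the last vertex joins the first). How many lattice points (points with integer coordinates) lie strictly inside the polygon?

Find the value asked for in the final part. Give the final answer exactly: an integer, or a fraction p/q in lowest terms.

Step 1: squarings mod 1367: 1200^1=1200, 1200^2=549, 1200^4=661, 1200^8=848, 1200^16=62, 1200^32=1110, 1200^64=433, 1200^128=210, 1200^256=356, 1200^512=972, 1200^1024=187, 1200^2048=794, 1200^4096=249, 1200^8192=486, 1200^16384=1072, 1200^32768=904, 1200^65536=1117, 1200^131072=985, 1200^262144=1022, 1200^524288=96; 1200^811718 = 1200^2 * 1200^4 * 1200^64 * 1200^128 * 1200^512 * 1200^8192 * 1200^16384 * 1200^262144 * 1200^524288 = 476 (mod 1367); answer 476
Step 2: A1 = 476; c = 3; a(2) = 3*(48) - 2*(3) = 138; iterating: a(2)=138, a(3)=318, a(4)=678, a(5)=1398, a(6)=2838, a(7)=5718, a(8)=11478; answer 11478
Step 3: A2 = 11478; w = 5; cross terms: (-7*-33 - 1*-20)=251, (1*-13 - 25*-33)=812, (25*5 - 25*-13)=450, (25*24 - 5*5)=575, (5*31 - -37*24)=1043, (-37*-20 - -7*31)=957; twice the area = |4088| = 4088; area = 2044; boundary points = 1 + 4 + 18 + 1 + 7 + 3 = 34; strictly interior points = area - boundary/2 + 1 = 2028; answer 2028

2028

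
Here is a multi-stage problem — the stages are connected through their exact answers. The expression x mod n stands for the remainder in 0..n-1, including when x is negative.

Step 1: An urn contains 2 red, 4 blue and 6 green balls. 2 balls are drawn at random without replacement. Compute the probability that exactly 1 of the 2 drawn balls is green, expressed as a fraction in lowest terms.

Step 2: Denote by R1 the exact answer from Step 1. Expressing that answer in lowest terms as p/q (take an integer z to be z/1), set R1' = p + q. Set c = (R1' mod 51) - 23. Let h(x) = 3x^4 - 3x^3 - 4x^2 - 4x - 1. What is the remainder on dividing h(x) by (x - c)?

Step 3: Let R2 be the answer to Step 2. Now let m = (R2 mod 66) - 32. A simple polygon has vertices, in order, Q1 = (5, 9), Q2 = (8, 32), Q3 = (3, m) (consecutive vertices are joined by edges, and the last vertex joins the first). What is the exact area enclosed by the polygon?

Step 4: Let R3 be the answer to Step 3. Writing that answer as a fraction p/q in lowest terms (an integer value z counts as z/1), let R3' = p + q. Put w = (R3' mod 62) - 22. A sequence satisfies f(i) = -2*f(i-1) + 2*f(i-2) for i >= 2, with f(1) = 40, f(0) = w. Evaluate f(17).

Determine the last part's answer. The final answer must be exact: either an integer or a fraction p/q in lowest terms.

Step 1: total draws C(12,2) = 66; favorable C(6,1)*C(6,1) = 36; P = 6/11; answer 6/11
Step 2: R1 = 6/11; threaded value p + q = 17; c = -6; remainder = value at the root: 3*(-6)^4 - 3*(-6)^3 - 4*(-6)^2 - 4*(-6)^1 - 1 = (3888) + (648) + (-144) + (24) + (-1) = 4415; answer 4415
Step 3: R2 = 4415; m = 27; cross terms: (5*32 - 8*9)=88, (8*27 - 3*32)=120, (3*9 - 5*27)=-108; twice the area = |100| = 100; area = 50; answer 50
Step 4: R3 = 50; threaded value p + q = 51; w = 29; f(2) = -2*(40) + 2*(29) = -22; iterating: f(2)=-22, f(3)=124, f(4)=-292, f(5)=832, f(6)=-2248, f(7)=6160, f(8)=-16816, f(9)=45952, f(10)=-125536, f(11)=342976, f(12)=-937024, f(13)=2560000, f(14)=-6994048, f(15)=19108096, f(16)=-52204288, f(17)=142624768; answer 142624768

142624768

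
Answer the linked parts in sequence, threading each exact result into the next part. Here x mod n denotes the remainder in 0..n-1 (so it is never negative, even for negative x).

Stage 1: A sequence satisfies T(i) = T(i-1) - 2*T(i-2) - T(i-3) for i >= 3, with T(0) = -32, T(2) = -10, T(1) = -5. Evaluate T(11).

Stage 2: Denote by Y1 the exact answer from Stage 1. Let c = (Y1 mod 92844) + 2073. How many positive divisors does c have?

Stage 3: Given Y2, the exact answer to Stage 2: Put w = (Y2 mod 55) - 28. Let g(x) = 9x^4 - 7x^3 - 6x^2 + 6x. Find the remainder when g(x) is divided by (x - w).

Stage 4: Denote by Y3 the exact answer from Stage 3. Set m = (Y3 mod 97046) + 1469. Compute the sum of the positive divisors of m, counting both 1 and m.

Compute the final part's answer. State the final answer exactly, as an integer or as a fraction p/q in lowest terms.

5472

Stage 1: T(3) = 1*(-10) - 2*(-5) - 1*(-32) = 32; iterating: T(3)=32, T(4)=57, T(5)=3, T(6)=-143, T(7)=-206, T(8)=77, T(9)=632, T(10)=684, T(11)=-657; answer -657
Stage 2: Y1 = -657; c = 94260; 94260 = 2^2 * 3 * 5 * 1571; number of divisors = (2+1) * (1+1) * (1+1) * (1+1) = 24; answer 24
Stage 3: Y2 = 24; w = -4; remainder = value at the root: 9*(-4)^4 - 7*(-4)^3 - 6*(-4)^2 + 6*(-4)^1 = (2304) + (448) + (-96) + (-24) = 2632; answer 2632
Stage 4: Y3 = 2632; m = 4101; 4101 = 3 * 1367; sigma = (1 + 3) * (1 + 1367) = 4 * 1368 = 5472; answer 5472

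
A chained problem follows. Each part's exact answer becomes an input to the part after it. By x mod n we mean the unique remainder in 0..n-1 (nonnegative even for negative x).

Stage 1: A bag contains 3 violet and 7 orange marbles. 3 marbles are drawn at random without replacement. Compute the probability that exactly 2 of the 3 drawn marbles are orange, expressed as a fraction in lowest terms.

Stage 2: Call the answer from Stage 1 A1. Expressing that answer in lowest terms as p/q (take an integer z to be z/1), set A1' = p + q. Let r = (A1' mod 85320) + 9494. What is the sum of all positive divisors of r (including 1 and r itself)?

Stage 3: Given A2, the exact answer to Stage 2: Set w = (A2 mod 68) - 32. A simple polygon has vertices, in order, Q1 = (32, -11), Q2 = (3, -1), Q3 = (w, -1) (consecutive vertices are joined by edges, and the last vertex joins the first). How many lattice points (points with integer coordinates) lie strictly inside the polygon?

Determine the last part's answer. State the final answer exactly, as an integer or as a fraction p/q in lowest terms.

Stage 1: total draws C(10,3) = 120; favorable C(7,2)*C(3,1) = 63; P = 21/40; answer 21/40
Stage 2: A1 = 21/40; threaded value p + q = 61; r = 9555; 9555 = 3 * 5 * 7^2 * 13; sigma = (1 + 3) * (1 + 5) * (1 + 7 + 49) * (1 + 13) = 4 * 6 * 57 * 14 = 19152; answer 19152
Stage 3: A2 = 19152; w = 12; cross terms: (32*-1 - 3*-11)=1, (3*-1 - 12*-1)=9, (12*-11 - 32*-1)=-100; twice the area = |-90| = 90; area = 45; boundary points = 1 + 9 + 10 = 20; strictly interior points = area - boundary/2 + 1 = 36; answer 36

36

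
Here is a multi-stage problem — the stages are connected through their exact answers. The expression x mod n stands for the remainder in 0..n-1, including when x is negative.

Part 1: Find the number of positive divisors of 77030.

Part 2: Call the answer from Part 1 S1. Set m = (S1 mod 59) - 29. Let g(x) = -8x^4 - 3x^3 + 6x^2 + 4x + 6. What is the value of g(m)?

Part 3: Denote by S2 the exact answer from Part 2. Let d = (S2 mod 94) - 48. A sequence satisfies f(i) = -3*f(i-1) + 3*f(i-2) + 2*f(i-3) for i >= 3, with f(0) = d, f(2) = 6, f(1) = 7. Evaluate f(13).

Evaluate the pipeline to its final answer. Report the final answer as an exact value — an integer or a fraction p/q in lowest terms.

Part 1: 77030 = 2 * 5 * 7703; number of divisors = (1+1) * (1+1) * (1+1) = 8; answer 8
Part 2: S1 = 8; m = -21; -8*(-21)^4 - 3*(-21)^3 + 6*(-21)^2 + 4*(-21)^1 + 6 = (-1555848) + (27783) + (2646) + (-84) + (6) = -1525497; answer -1525497
Part 3: S2 = -1525497; d = -19; f(3) = -3*(6) + 3*(7) + 2*(-19) = -35; iterating: f(3)=-35, f(4)=137, f(5)=-504, f(6)=1853, f(7)=-6797, f(8)=24942, f(9)=-91511, f(10)=335765, f(11)=-1231944, f(12)=4520105, f(13)=-16584617; answer -16584617

-16584617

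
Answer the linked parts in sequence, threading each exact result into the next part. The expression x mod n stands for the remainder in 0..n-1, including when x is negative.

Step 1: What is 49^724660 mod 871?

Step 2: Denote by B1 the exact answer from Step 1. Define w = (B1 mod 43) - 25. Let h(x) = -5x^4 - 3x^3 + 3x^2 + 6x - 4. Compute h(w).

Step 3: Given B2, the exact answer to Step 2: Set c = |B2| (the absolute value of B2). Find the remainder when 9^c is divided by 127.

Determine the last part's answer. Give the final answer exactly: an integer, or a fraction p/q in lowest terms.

Step 1: squarings mod 871: 49^1=49, 49^2=659, 49^4=523, 49^8=35, 49^16=354, 49^32=763, 49^64=341, 49^128=438, 49^256=224, 49^512=529, 49^1024=250, 49^2048=659, 49^4096=523, 49^8192=35, 49^16384=354, 49^32768=763, 49^65536=341, 49^131072=438, 49^262144=224, 49^524288=529; 49^724660 = 49^4 * 49^16 * 49^32 * 49^128 * 49^512 * 49^1024 * 49^2048 * 49^65536 * 49^131072 * 49^524288 = 16 (mod 871); answer 16
Step 2: B1 = 16; w = -9; -5*(-9)^4 - 3*(-9)^3 + 3*(-9)^2 + 6*(-9)^1 - 4 = (-32805) + (2187) + (243) + (-54) + (-4) = -30433; answer -30433
Step 3: B2 = -30433; c = 30433; squarings mod 127: 9^1=9, 9^2=81, 9^4=84, 9^8=71, 9^16=88, 9^32=124, 9^64=9, 9^128=81, 9^256=84, 9^512=71, 9^1024=88, 9^2048=124, 9^4096=9, 9^8192=81, 9^16384=84; 9^30433 = 9^1 * 9^32 * 9^64 * 9^128 * 9^512 * 9^1024 * 9^4096 * 9^8192 * 9^16384 = 84 (mod 127); answer 84

84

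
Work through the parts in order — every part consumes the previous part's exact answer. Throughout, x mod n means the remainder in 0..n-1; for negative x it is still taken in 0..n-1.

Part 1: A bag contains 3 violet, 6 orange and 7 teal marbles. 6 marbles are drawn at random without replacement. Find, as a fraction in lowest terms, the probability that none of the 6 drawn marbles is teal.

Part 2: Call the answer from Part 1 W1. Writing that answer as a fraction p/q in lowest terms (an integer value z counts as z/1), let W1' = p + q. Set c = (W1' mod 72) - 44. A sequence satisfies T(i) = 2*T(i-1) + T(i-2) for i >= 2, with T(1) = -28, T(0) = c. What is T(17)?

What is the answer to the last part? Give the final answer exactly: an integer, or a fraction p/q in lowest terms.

Part 1: total draws C(16,6) = 8008; favorable C(9,6) = 84; P = 3/286; answer 3/286
Part 2: W1 = 3/286; threaded value p + q = 289; c = -43; T(2) = 2*(-28) + 1*(-43) = -99; iterating: T(2)=-99, T(3)=-226, T(4)=-551, T(5)=-1328, T(6)=-3207, T(7)=-7742, T(8)=-18691, T(9)=-45124, T(10)=-108939, T(11)=-263002, T(12)=-634943, T(13)=-1532888, T(14)=-3700719, T(15)=-8934326, T(16)=-21569371, T(17)=-52073068; answer -52073068

-52073068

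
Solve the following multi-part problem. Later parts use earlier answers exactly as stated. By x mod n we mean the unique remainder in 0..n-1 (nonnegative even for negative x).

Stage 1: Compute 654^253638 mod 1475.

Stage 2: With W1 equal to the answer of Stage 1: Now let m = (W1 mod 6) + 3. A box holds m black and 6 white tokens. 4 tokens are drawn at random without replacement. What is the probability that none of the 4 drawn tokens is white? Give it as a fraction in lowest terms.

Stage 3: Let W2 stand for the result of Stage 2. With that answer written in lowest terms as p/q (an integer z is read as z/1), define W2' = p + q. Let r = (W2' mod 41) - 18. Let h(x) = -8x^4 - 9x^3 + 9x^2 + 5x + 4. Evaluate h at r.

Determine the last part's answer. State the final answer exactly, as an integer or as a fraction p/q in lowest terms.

-558764

Stage 1: squarings mod 1475: 654^1=654, 654^2=1441, 654^4=1156, 654^8=1461, 654^16=196, 654^32=66, 654^64=1406, 654^128=336, 654^256=796, 654^512=841, 654^1024=756, 654^2048=711, 654^4096=1071, 654^8192=966, 654^16384=956, 654^32768=911, 654^65536=971, 654^131072=316; 654^253638 = 654^2 * 654^4 * 654^64 * 654^128 * 654^512 * 654^1024 * 654^2048 * 654^4096 * 654^16384 * 654^32768 * 654^65536 * 654^131072 = 861 (mod 1475); answer 861
Stage 2: W1 = 861; m = 6; total draws C(12,4) = 495; favorable C(6,4) = 15; P = 1/33; answer 1/33
Stage 3: W2 = 1/33; threaded value p + q = 34; r = 16; -8*(16)^4 - 9*(16)^3 + 9*(16)^2 + 5*(16)^1 + 4 = (-524288) + (-36864) + (2304) + (80) + (4) = -558764; answer -558764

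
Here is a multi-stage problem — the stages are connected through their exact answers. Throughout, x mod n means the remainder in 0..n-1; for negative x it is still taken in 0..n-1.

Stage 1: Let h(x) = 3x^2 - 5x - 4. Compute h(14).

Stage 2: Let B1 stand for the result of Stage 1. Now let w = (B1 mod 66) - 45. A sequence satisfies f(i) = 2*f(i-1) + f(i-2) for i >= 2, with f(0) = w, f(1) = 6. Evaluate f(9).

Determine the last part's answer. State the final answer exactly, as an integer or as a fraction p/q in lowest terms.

8766

Stage 1: 3*(14)^2 - 5*(14)^1 - 4 = (588) + (-70) + (-4) = 514; answer 514
Stage 2: B1 = 514; w = 7; f(2) = 2*(6) + 1*(7) = 19; iterating: f(2)=19, f(3)=44, f(4)=107, f(5)=258, f(6)=623, f(7)=1504, f(8)=3631, f(9)=8766; answer 8766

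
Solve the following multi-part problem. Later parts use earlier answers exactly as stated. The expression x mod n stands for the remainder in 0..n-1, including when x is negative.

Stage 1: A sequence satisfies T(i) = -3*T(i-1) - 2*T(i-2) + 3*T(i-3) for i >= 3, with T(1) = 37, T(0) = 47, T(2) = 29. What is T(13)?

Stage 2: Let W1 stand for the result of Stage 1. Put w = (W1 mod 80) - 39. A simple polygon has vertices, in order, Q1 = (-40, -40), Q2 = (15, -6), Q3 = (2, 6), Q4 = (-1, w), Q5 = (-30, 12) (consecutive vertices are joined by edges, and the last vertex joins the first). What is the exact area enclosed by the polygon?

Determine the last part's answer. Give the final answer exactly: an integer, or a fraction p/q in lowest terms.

Stage 1: T(3) = -3*(29) - 2*(37) + 3*(47) = -20; iterating: T(3)=-20, T(4)=113, T(5)=-212, T(6)=350, T(7)=-287, T(8)=-475, T(9)=3049, T(10)=-9058, T(11)=19651, T(12)=-31690, T(13)=28594; answer 28594
Stage 2: W1 = 28594; w = -5; cross terms: (-40*-6 - 15*-40)=840, (15*6 - 2*-6)=102, (2*-5 - -1*6)=-4, (-1*12 - -30*-5)=-162, (-30*-40 - -40*12)=1680; twice the area = |2456| = 2456; area = 1228; answer 1228

1228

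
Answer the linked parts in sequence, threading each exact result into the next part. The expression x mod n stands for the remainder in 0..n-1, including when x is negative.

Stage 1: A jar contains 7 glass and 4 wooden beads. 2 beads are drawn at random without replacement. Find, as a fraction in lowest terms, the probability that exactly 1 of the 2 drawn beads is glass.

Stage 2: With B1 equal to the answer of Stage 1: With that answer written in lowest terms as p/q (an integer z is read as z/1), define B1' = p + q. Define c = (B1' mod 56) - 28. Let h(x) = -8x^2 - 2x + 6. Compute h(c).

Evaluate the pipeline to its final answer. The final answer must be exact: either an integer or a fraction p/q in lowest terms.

Stage 1: total draws C(11,2) = 55; favorable C(7,1)*C(4,1) = 28; P = 28/55; answer 28/55
Stage 2: B1 = 28/55; threaded value p + q = 83; c = -1; -8*(-1)^2 - 2*(-1)^1 + 6 = (-8) + (2) + (6) = 0; answer 0

0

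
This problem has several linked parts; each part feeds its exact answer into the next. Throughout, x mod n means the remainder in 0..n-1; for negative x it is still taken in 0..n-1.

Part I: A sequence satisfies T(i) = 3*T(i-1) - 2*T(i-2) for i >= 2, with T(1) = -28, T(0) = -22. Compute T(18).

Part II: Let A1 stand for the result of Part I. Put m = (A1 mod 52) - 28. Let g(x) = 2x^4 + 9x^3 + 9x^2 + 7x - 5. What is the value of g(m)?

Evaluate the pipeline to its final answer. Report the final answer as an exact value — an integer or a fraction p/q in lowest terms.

Part I: T(2) = 3*(-28) - 2*(-22) = -40; iterating: T(2)=-40, T(3)=-64, T(4)=-112, T(5)=-208, T(6)=-400, T(7)=-784, T(8)=-1552, T(9)=-3088, T(10)=-6160, T(11)=-12304, T(12)=-24592, T(13)=-49168, T(14)=-98320, T(15)=-196624, T(16)=-393232, T(17)=-786448, T(18)=-1572880; answer -1572880
Part II: A1 = -1572880; m = -12; 2*(-12)^4 + 9*(-12)^3 + 9*(-12)^2 + 7*(-12)^1 - 5 = (41472) + (-15552) + (1296) + (-84) + (-5) = 27127; answer 27127

27127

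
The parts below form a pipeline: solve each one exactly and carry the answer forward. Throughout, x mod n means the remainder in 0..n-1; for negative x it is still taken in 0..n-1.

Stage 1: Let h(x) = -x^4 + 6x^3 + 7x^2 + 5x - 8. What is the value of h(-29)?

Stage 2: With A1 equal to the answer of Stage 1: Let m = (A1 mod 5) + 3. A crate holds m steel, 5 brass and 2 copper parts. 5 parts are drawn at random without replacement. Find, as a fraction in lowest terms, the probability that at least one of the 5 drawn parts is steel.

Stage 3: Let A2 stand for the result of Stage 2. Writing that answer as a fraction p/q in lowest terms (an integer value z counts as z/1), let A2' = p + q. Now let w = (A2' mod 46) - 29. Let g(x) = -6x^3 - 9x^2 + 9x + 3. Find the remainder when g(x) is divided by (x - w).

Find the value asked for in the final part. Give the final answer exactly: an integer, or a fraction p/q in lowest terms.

8967

Stage 1: -1*(-29)^4 + 6*(-29)^3 + 7*(-29)^2 + 5*(-29)^1 - 8 = (-707281) + (-146334) + (5887) + (-145) + (-8) = -847881; answer -847881
Stage 2: A1 = -847881; m = 7; total draws C(14,5) = 2002; complement C(7,5) = 21; favorable 2002 - 21 = 1981; P = 283/286; answer 283/286
Stage 3: A2 = 283/286; threaded value p + q = 569; w = -12; remainder = value at the root: -6*(-12)^3 - 9*(-12)^2 + 9*(-12)^1 + 3 = (10368) + (-1296) + (-108) + (3) = 8967; answer 8967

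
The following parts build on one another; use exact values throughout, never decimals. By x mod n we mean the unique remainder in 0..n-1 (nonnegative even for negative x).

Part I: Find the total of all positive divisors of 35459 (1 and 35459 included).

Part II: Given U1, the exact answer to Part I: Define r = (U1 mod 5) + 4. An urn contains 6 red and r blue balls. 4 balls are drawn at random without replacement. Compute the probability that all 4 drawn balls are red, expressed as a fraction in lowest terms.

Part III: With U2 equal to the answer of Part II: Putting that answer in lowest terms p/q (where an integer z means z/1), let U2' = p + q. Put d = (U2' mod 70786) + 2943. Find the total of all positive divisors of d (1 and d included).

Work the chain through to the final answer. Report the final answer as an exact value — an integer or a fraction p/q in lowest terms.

6480

Part I: 35459 = 59 * 601; sigma = (1 + 59) * (1 + 601) = 60 * 602 = 36120; answer 36120
Part II: U1 = 36120; r = 4; total draws C(10,4) = 210; favorable C(6,4) = 15; P = 1/14; answer 1/14
Part III: U2 = 1/14; threaded value p + q = 15; d = 2958; 2958 = 2 * 3 * 17 * 29; sigma = (1 + 2) * (1 + 3) * (1 + 17) * (1 + 29) = 3 * 4 * 18 * 30 = 6480; answer 6480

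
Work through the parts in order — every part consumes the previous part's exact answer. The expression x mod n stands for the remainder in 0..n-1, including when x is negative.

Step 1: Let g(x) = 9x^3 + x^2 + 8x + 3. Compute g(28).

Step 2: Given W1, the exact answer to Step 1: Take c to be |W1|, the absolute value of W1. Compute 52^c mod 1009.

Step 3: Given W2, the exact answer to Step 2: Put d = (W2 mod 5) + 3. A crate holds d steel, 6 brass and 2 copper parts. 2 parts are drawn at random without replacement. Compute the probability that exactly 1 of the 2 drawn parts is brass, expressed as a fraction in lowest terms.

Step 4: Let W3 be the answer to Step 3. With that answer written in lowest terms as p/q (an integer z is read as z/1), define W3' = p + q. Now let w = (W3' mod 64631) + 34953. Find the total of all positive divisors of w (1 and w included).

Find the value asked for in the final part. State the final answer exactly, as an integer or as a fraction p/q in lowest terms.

Step 1: 9*(28)^3 + 1*(28)^2 + 8*(28)^1 + 3 = (197568) + (784) + (224) + (3) = 198579; answer 198579
Step 2: W1 = 198579; c = 198579; squarings mod 1009: 52^1=52, 52^2=686, 52^4=402, 52^8=164, 52^16=662, 52^32=338, 52^64=227, 52^128=70, 52^256=864, 52^512=845, 52^1024=662, 52^2048=338, 52^4096=227, 52^8192=70, 52^16384=864, 52^32768=845, 52^65536=662, 52^131072=338; 52^198579 = 52^1 * 52^2 * 52^16 * 52^32 * 52^128 * 52^256 * 52^512 * 52^1024 * 52^65536 * 52^131072 = 357 (mod 1009); answer 357
Step 3: W2 = 357; d = 5; total draws C(13,2) = 78; favorable C(6,1)*C(7,1) = 42; P = 7/13; answer 7/13
Step 4: W3 = 7/13; threaded value p + q = 20; w = 34973; 34973 = 41 * 853; sigma = (1 + 41) * (1 + 853) = 42 * 854 = 35868; answer 35868

35868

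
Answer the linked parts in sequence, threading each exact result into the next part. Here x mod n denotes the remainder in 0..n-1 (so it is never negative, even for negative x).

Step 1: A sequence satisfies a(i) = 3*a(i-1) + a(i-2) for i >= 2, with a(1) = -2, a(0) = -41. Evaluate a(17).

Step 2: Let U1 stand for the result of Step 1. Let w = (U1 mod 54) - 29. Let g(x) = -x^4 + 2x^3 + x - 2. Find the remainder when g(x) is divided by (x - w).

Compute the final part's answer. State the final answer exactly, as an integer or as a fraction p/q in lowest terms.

Step 1: a(2) = 3*(-2) + 1*(-41) = -47; iterating: a(2)=-47, a(3)=-143, a(4)=-476, a(5)=-1571, a(6)=-5189, a(7)=-17138, a(8)=-56603, a(9)=-186947, a(10)=-617444, a(11)=-2039279, a(12)=-6735281, a(13)=-22245122, a(14)=-73470647, a(15)=-242657063, a(16)=-801441836, a(17)=-2646982571; answer -2646982571
Step 2: U1 = -2646982571; w = -16; remainder = value at the root: -1*(-16)^4 + 2*(-16)^3 + 1*(-16)^1 - 2 = (-65536) + (-8192) + (-16) + (-2) = -73746; answer -73746

-73746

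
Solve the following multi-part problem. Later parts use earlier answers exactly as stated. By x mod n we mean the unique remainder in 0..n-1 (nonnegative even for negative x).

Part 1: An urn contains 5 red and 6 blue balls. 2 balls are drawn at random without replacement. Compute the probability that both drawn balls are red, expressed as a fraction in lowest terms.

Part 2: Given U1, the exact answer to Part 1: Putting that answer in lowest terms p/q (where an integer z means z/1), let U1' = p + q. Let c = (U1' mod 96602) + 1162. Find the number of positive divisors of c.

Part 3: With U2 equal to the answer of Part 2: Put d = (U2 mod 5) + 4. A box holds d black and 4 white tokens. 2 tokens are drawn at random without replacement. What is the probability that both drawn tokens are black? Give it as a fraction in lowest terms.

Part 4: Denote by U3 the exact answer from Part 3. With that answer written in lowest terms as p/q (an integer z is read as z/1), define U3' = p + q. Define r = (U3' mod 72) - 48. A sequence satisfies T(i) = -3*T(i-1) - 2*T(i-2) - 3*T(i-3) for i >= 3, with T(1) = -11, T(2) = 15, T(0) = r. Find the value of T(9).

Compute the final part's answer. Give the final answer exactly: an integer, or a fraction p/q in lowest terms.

15703

Part 1: total draws C(11,2) = 55; favorable C(5,2) = 10; P = 2/11; answer 2/11
Part 2: U1 = 2/11; threaded value p + q = 13; c = 1175; 1175 = 5^2 * 47; number of divisors = (2+1) * (1+1) = 6; answer 6
Part 3: U2 = 6; d = 5; total draws C(9,2) = 36; favorable C(5,2) = 10; P = 5/18; answer 5/18
Part 4: U3 = 5/18; threaded value p + q = 23; r = -25; T(3) = -3*(15) - 2*(-11) - 3*(-25) = 52; iterating: T(3)=52, T(4)=-153, T(5)=310, T(6)=-780, T(7)=2179, T(8)=-5907, T(9)=15703; answer 15703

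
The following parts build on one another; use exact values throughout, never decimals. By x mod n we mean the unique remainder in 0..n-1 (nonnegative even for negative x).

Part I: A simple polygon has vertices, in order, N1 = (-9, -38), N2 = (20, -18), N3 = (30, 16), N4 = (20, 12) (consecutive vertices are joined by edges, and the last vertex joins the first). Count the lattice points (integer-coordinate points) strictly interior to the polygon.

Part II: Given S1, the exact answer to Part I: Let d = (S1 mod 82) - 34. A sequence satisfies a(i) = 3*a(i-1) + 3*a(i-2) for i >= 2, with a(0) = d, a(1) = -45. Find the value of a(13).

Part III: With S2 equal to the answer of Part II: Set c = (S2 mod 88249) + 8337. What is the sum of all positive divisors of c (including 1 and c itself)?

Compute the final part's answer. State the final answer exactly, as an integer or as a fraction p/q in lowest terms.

Part I: cross terms: (-9*-18 - 20*-38)=922, (20*16 - 30*-18)=860, (30*12 - 20*16)=40, (20*-38 - -9*12)=-652; twice the area = |1170| = 1170; area = 585; boundary points = 1 + 2 + 2 + 1 = 6; strictly interior points = area - boundary/2 + 1 = 583; answer 583
Part II: S1 = 583; d = -25; a(2) = 3*(-45) + 3*(-25) = -210; iterating: a(2)=-210, a(3)=-765, a(4)=-2925, a(5)=-11070, a(6)=-41985, a(7)=-159165, a(8)=-603450, a(9)=-2287845, a(10)=-8673885, a(11)=-32885190, a(12)=-124677225, a(13)=-472687245; answer -472687245
Part III: S2 = -472687245; c = 70985; 70985 = 5 * 14197; sigma = (1 + 5) * (1 + 14197) = 6 * 14198 = 85188; answer 85188

85188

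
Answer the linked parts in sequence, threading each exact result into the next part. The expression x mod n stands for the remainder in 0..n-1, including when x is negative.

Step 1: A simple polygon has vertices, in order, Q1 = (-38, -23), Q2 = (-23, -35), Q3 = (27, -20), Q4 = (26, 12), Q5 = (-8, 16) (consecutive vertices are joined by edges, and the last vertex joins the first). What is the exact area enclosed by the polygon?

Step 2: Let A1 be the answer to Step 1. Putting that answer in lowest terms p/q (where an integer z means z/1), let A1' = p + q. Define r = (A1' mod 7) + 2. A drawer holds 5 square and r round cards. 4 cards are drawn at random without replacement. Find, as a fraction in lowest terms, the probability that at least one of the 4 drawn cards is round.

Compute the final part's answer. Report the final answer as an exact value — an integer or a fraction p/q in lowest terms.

13/14

Step 1: cross terms: (-38*-35 - -23*-23)=801, (-23*-20 - 27*-35)=1405, (27*12 - 26*-20)=844, (26*16 - -8*12)=512, (-8*-23 - -38*16)=792; twice the area = |4354| = 4354; area = 2177; answer 2177
Step 2: A1 = 2177; threaded value p + q = 2178; r = 3; total draws C(8,4) = 70; complement C(5,4) = 5; favorable 70 - 5 = 65; P = 13/14; answer 13/14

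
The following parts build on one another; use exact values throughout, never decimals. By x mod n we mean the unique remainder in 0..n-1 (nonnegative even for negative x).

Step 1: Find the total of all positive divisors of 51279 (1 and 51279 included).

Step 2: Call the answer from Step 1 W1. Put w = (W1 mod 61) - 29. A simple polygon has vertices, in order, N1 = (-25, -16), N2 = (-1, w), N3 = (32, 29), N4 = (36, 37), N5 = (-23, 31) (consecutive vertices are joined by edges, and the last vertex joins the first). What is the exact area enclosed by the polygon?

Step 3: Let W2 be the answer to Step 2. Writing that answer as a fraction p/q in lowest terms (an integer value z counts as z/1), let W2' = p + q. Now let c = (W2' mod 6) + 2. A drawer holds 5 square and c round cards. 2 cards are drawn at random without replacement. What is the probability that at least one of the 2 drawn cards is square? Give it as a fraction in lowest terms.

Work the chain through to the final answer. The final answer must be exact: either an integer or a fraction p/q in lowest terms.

20/21

Step 1: 51279 = 3 * 17093; sigma = (1 + 3) * (1 + 17093) = 4 * 17094 = 68376; answer 68376
Step 2: W1 = 68376; w = 27; cross terms: (-25*27 - -1*-16)=-691, (-1*29 - 32*27)=-893, (32*37 - 36*29)=140, (36*31 - -23*37)=1967, (-23*-16 - -25*31)=1143; twice the area = |1666| = 1666; area = 833; answer 833
Step 3: W2 = 833; threaded value p + q = 834; c = 2; total draws C(7,2) = 21; complement C(2,2) = 1; favorable 21 - 1 = 20; P = 20/21; answer 20/21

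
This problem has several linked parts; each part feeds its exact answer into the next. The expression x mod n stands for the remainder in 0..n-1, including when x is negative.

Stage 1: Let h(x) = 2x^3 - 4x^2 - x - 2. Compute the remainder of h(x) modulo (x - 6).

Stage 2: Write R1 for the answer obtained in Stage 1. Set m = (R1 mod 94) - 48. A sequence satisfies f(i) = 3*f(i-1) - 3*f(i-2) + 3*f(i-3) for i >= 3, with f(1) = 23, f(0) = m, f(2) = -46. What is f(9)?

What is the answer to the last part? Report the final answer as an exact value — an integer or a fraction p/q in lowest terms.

Stage 1: remainder = value at the root: 2*(6)^3 - 4*(6)^2 - 1*(6)^1 - 2 = (432) + (-144) + (-6) + (-2) = 280; answer 280
Stage 2: R1 = 280; m = 44; f(3) = 3*(-46) - 3*(23) + 3*(44) = -75; iterating: f(3)=-75, f(4)=-18, f(5)=33, f(6)=-72, f(7)=-369, f(8)=-792, f(9)=-1485; answer -1485

-1485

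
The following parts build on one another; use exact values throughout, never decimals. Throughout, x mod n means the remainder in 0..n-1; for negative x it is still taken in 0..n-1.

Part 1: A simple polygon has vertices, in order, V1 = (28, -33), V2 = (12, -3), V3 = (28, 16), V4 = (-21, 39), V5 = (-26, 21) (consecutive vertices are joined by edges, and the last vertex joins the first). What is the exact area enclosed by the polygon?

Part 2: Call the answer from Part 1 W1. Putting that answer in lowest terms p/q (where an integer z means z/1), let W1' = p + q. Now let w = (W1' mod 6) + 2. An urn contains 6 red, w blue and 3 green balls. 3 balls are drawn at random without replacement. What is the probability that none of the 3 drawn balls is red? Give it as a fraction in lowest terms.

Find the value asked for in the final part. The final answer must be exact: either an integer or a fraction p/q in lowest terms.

Part 1: cross terms: (28*-3 - 12*-33)=312, (12*16 - 28*-3)=276, (28*39 - -21*16)=1428, (-21*21 - -26*39)=573, (-26*-33 - 28*21)=270; twice the area = |2859| = 2859; area = 2859/2; answer 2859/2
Part 2: W1 = 2859/2; threaded value p + q = 2861; w = 7; total draws C(16,3) = 560; favorable C(10,3) = 120; P = 3/14; answer 3/14

3/14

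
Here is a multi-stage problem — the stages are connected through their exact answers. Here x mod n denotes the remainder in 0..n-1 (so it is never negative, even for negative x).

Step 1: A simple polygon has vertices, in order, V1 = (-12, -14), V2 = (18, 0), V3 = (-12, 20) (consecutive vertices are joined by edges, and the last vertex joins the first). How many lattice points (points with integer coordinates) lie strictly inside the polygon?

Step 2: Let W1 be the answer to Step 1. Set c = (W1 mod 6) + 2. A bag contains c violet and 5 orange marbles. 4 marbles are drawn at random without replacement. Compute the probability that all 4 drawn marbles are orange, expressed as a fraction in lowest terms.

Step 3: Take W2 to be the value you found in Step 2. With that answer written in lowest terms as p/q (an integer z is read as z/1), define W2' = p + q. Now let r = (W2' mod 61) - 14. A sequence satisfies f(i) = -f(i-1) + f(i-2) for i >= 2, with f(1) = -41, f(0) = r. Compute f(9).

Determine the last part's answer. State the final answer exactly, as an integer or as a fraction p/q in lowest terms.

-1289

Step 1: cross terms: (-12*0 - 18*-14)=252, (18*20 - -12*0)=360, (-12*-14 - -12*20)=408; twice the area = |1020| = 1020; area = 510; boundary points = 2 + 10 + 34 = 46; strictly interior points = area - boundary/2 + 1 = 488; answer 488
Step 2: W1 = 488; c = 4; total draws C(9,4) = 126; favorable C(5,4) = 5; P = 5/126; answer 5/126
Step 3: W2 = 5/126; threaded value p + q = 131; r = -5; f(2) = -1*(-41) + 1*(-5) = 36; iterating: f(2)=36, f(3)=-77, f(4)=113, f(5)=-190, f(6)=303, f(7)=-493, f(8)=796, f(9)=-1289; answer -1289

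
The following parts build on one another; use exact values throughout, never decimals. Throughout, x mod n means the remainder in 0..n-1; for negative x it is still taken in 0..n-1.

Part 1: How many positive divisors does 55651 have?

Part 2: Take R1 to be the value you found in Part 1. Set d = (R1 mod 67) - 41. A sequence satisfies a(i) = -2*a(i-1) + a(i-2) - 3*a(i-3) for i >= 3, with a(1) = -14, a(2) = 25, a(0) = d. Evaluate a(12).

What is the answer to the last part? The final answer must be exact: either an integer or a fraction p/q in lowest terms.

Part 1: 55651 = 19 * 29 * 101; number of divisors = (1+1) * (1+1) * (1+1) = 8; answer 8
Part 2: R1 = 8; d = -33; a(3) = -2*(25) + 1*(-14) - 3*(-33) = 35; iterating: a(3)=35, a(4)=-3, a(5)=-34, a(6)=-40, a(7)=55, a(8)=-48, a(9)=271, a(10)=-755, a(11)=1925, a(12)=-5418; answer -5418

-5418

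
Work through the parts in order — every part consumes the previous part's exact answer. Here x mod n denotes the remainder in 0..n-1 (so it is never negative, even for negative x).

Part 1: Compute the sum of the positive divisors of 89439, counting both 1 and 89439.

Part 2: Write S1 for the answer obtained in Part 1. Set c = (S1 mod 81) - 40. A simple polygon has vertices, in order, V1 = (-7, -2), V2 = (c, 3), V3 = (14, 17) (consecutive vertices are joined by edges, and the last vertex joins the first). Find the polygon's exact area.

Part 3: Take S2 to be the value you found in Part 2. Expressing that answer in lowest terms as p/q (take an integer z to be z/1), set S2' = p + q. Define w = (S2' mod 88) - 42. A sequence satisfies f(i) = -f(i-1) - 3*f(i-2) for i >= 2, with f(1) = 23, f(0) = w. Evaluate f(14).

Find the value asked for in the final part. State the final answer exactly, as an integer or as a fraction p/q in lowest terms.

-7529

Part 1: 89439 = 3 * 7 * 4259; sigma = (1 + 3) * (1 + 7) * (1 + 4259) = 4 * 8 * 4260 = 136320; answer 136320
Part 2: S1 = 136320; c = 38; cross terms: (-7*3 - 38*-2)=55, (38*17 - 14*3)=604, (14*-2 - -7*17)=91; twice the area = |750| = 750; area = 375; answer 375
Part 3: S2 = 375; threaded value p + q = 376; w = -18; f(2) = -1*(23) - 3*(-18) = 31; iterating: f(2)=31, f(3)=-100, f(4)=7, f(5)=293, f(6)=-314, f(7)=-565, f(8)=1507, f(9)=188, f(10)=-4709, f(11)=4145, f(12)=9982, f(13)=-22417, f(14)=-7529; answer -7529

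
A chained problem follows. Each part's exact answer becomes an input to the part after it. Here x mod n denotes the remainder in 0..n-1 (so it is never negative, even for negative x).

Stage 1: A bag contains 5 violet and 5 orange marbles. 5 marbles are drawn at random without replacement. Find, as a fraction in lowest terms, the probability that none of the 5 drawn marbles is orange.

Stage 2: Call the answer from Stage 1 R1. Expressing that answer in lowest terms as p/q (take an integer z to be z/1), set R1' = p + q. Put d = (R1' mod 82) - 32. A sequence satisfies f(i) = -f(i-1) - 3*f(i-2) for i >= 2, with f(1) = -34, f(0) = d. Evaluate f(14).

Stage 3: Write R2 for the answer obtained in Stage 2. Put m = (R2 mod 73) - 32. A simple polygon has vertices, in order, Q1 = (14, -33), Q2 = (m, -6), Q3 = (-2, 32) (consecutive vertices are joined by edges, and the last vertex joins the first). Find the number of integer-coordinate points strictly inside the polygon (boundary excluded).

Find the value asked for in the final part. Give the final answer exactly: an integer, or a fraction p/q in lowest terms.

1181

Stage 1: total draws C(10,5) = 252; favorable C(5,5) = 1; P = 1/252; answer 1/252
Stage 2: R1 = 1/252; threaded value p + q = 253; d = -25; f(2) = -1*(-34) - 3*(-25) = 109; iterating: f(2)=109, f(3)=-7, f(4)=-320, f(5)=341, f(6)=619, f(7)=-1642, f(8)=-215, f(9)=5141, f(10)=-4496, f(11)=-10927, f(12)=24415, f(13)=8366, f(14)=-81611; answer -81611
Stage 3: R2 = -81611; m = -29; cross terms: (14*-6 - -29*-33)=-1041, (-29*32 - -2*-6)=-940, (-2*-33 - 14*32)=-382; twice the area = |-2363| = 2363; area = 2363/2; boundary points = 1 + 1 + 1 = 3; strictly interior points = area - boundary/2 + 1 = 1181; answer 1181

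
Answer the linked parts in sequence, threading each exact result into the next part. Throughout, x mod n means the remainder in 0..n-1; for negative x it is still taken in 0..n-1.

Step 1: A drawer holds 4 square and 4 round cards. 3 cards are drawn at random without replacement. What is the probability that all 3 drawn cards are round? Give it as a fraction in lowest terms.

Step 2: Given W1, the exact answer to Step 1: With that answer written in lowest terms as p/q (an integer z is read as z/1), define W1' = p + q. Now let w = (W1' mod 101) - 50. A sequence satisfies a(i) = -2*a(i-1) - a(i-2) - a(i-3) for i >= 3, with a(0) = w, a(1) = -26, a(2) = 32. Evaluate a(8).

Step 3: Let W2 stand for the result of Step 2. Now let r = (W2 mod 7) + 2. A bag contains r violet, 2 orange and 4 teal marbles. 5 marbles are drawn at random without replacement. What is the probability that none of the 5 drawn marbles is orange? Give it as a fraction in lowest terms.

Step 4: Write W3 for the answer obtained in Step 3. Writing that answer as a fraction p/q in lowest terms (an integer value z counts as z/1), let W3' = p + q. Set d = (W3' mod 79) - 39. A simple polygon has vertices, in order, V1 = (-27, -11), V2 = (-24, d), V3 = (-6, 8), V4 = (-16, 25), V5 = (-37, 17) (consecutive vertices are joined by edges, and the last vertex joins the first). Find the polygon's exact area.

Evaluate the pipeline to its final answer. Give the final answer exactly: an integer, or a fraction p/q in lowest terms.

1209/2

Step 1: total draws C(8,3) = 56; favorable C(4,3) = 4; P = 1/14; answer 1/14
Step 2: W1 = 1/14; threaded value p + q = 15; w = -35; a(3) = -2*(32) - 1*(-26) - 1*(-35) = -3; iterating: a(3)=-3, a(4)=0, a(5)=-29, a(6)=61, a(7)=-93, a(8)=154; answer 154
Step 3: W2 = 154; r = 2; total draws C(8,5) = 56; favorable C(6,5) = 6; P = 3/28; answer 3/28
Step 4: W3 = 3/28; threaded value p + q = 31; d = -8; cross terms: (-27*-8 - -24*-11)=-48, (-24*8 - -6*-8)=-240, (-6*25 - -16*8)=-22, (-16*17 - -37*25)=653, (-37*-11 - -27*17)=866; twice the area = |1209| = 1209; area = 1209/2; answer 1209/2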